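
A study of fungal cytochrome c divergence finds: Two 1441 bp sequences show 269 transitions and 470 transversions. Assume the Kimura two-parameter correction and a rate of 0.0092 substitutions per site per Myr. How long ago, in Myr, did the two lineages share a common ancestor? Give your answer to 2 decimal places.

47.03

P = 269/1441 ≈ 0.186676 and Q = 470/1441 ≈ 0.326162.
Under the Kimura two-parameter model, d = −½ ln(1 − 2P − Q) − ¼ ln(1 − 2Q).
1 − 2P − Q = 0.300486, giving −½ ln(0.300486) = 0.601177.
1 − 2Q = 0.347676, giving −¼ ln(0.347676) = 0.264121.
d = 0.601177 + 0.264121 = 0.865298.
Under a molecular clock d = 2μt, so t = d/(2μ) = 0.865298 / (2 × 0.0092) = 47.03 Myr.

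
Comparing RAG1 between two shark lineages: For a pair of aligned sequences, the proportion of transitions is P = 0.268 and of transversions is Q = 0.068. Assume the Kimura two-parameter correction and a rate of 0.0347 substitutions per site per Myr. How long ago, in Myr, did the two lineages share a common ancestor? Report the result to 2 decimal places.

Under the Kimura two-parameter model, d = −½ ln(1 − 2P − Q) − ¼ ln(1 − 2Q).
1 − 2P − Q = 0.396, giving −½ ln(0.396) = 0.463171.
1 − 2Q = 0.864, giving −¼ ln(0.864) = 0.036546.
d = 0.463171 + 0.036546 = 0.499717.
Under a molecular clock d = 2μt, so t = d/(2μ) = 0.499717 / (2 × 0.0347) = 7.20 Myr.

7.20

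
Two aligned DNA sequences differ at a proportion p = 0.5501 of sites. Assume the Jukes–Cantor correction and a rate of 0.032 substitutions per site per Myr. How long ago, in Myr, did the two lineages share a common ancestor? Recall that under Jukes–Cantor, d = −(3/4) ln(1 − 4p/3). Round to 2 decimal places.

15.50

d = −(3/4) ln(1 − 4p/3) = −0.75 ln(1 − 0.733467) = −0.75 ln(0.266533)
  = −0.75 × (-1.322257) = 0.991693 substitutions/site.
Under a molecular clock d = 2μt, so t = d/(2μ) = 0.991693 / (2 × 0.032) = 15.50 Myr.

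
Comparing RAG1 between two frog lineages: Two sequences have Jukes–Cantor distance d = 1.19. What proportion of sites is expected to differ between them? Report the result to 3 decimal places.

0.597

p = (3/4)(1 − e^(−4d/3)) = 0.75 × (1 − e^(-1.586667)) = 0.75 × (1 − 0.204606) = 0.596546.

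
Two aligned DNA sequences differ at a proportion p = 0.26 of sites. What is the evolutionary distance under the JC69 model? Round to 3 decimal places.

d = −(3/4) ln(1 − 4p/3) = −0.75 ln(1 − 0.346667) = −0.75 ln(0.653333)
  = −0.75 × (-0.425668) = 0.319251 substitutions/site.

0.319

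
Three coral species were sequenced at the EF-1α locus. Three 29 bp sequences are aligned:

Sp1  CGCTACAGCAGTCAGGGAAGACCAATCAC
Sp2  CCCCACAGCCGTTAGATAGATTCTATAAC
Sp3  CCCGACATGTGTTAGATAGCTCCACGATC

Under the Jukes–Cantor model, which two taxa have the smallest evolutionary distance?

Sp1–Sp2: 12/29 differ, p = 0.414, d = 0.602.
Sp1–Sp3: 15/29 differ, p = 0.517, d = 0.878.
Sp2–Sp3: 10/29 differ, p = 0.345, d = 0.462.
The smallest distance is between Sp2 and Sp3.

Sp2 and Sp3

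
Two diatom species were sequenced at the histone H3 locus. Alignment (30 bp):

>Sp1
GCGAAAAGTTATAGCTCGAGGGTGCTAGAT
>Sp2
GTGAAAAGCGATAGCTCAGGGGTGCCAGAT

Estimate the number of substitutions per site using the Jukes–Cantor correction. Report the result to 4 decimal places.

0.2326

The sequences differ at 6 of 30 sites (2, 9, 10, 18, 19, 26), so p = 6/30 = 0.2.
d = −(3/4) ln(1 − 4p/3) = −0.75 ln(1 − 0.266667) = −0.75 ln(0.733333)
  = −0.75 × (-0.310155) = 0.232616 substitutions/site.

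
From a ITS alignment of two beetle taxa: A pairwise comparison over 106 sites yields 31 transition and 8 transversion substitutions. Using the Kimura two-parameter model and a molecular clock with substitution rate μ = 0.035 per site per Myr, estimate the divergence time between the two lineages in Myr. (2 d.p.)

8.30

P = 31/106 ≈ 0.292453 and Q = 8/106 ≈ 0.075472.
Under the Kimura two-parameter model, d = −½ ln(1 − 2P − Q) − ¼ ln(1 − 2Q).
1 − 2P − Q = 0.339622, giving −½ ln(0.339622) = 0.539961.
1 − 2Q = 0.849056, giving −¼ ln(0.849056) = 0.040908.
d = 0.539961 + 0.040908 = 0.580869.
Under a molecular clock d = 2μt, so t = d/(2μ) = 0.580869 / (2 × 0.035) = 8.30 Myr.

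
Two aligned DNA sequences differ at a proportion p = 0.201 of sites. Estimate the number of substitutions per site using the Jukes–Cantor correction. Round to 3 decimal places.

d = −(3/4) ln(1 − 4p/3) = −0.75 ln(1 − 0.268) = −0.75 ln(0.732)
  = −0.75 × (-0.311975) = 0.233981 substitutions/site.

0.234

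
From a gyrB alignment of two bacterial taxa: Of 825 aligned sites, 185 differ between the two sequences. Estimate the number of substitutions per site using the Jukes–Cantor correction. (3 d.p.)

0.266

p = 185/825 ≈ 0.224242.
d = −(3/4) ln(1 − 4p/3) = −0.75 ln(1 − 0.298989) = −0.75 ln(0.701011)
  = −0.75 × (-0.355232) = 0.266424 substitutions/site.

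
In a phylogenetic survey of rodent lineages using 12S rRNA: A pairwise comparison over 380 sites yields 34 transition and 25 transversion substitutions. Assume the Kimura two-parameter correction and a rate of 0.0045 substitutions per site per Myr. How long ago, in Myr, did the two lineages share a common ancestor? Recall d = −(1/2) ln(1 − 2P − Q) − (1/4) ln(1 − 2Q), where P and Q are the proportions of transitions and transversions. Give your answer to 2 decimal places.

19.51

P = 34/380 ≈ 0.089474 and Q = 25/380 ≈ 0.065789.
Under the Kimura two-parameter model, d = −½ ln(1 − 2P − Q) − ¼ ln(1 − 2Q).
1 − 2P − Q = 0.755263, giving −½ ln(0.755263) = 0.140345.
1 − 2Q = 0.868422, giving −¼ ln(0.868422) = 0.035269.
d = 0.140345 + 0.035269 = 0.175614.
Under a molecular clock d = 2μt, so t = d/(2μ) = 0.175614 / (2 × 0.0045) = 19.51 Myr.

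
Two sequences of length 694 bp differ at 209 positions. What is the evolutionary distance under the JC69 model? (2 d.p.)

0.39

p = 209/694 ≈ 0.301153.
d = −(3/4) ln(1 − 4p/3) = −0.75 ln(1 − 0.401537) = −0.75 ln(0.598463)
  = −0.75 × (-0.513391) = 0.385043 substitutions/site.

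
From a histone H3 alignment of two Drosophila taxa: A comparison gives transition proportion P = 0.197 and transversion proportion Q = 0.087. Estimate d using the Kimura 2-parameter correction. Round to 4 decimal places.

Under the Kimura two-parameter model, d = −½ ln(1 − 2P − Q) − ¼ ln(1 − 2Q).
1 − 2P − Q = 0.519, giving −½ ln(0.519) = 0.327926.
1 − 2Q = 0.826, giving −¼ ln(0.826) = 0.047790.
d = 0.327926 + 0.047790 = 0.375716.

0.3757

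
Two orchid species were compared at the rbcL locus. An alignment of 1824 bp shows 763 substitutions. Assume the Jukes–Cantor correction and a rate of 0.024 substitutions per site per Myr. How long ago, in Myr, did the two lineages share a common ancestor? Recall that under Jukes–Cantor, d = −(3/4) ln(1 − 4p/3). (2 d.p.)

12.75

p = 763/1824 ≈ 0.418311.
d = −(3/4) ln(1 − 4p/3) = −0.75 ln(1 − 0.557748) = −0.75 ln(0.442252)
  = −0.75 × (-0.815875) = 0.611906 substitutions/site.
Under a molecular clock d = 2μt, so t = d/(2μ) = 0.611906 / (2 × 0.024) = 12.75 Myr.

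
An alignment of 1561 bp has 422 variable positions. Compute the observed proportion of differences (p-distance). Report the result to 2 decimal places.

p = 422/1561 = 0.270339… ≈ 0.27 (to 2 d.p.).

0.27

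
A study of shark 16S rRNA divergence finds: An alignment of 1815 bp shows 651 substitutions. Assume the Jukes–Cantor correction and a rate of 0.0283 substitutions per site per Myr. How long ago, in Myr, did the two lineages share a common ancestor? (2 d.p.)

8.62

p = 651/1815 ≈ 0.358678.
d = −(3/4) ln(1 − 4p/3) = −0.75 ln(1 − 0.478237) = −0.75 ln(0.521763)
  = −0.75 × (-0.650542) = 0.487907 substitutions/site.
Under a molecular clock d = 2μt, so t = d/(2μ) = 0.487907 / (2 × 0.0283) = 8.62 Myr.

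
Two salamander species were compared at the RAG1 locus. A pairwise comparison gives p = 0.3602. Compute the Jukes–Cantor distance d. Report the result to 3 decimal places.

0.491

d = −(3/4) ln(1 − 4p/3) = −0.75 ln(1 − 0.480267) = −0.75 ln(0.519733)
  = −0.75 × (-0.654440) = 0.490830 substitutions/site.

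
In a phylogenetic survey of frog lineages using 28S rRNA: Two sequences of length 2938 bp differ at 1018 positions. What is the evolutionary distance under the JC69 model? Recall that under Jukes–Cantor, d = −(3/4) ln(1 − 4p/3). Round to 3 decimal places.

p = 1018/2938 ≈ 0.346494.
d = −(3/4) ln(1 − 4p/3) = −0.75 ln(1 − 0.461992) = −0.75 ln(0.538008)
  = −0.75 × (-0.619882) = 0.464912 substitutions/site.

0.465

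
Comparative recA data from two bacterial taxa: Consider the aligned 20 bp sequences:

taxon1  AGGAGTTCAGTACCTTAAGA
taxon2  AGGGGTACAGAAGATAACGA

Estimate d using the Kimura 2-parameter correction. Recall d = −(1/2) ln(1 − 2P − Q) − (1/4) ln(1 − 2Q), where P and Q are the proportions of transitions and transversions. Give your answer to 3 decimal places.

0.484

Of 20 sites, 1 differences are transitions and 6 are transversions, so P = 1/20 = 0.05 and Q = 6/20 = 0.3.
Under the Kimura two-parameter model, d = −½ ln(1 − 2P − Q) − ¼ ln(1 − 2Q).
1 − 2P − Q = 0.6, giving −½ ln(0.6) = 0.255413.
1 − 2Q = 0.4, giving −¼ ln(0.4) = 0.229073.
d = 0.255413 + 0.229073 = 0.484486.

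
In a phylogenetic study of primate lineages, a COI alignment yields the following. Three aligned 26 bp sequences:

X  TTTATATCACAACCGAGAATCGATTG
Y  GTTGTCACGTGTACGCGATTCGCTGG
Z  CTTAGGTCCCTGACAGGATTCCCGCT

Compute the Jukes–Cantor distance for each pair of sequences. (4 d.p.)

d(X,Y) = 0.8240, d(X,Z) = 1.0998, d(Y,Z) = 1.0998

X–Y: 13/26 sites differ → p = 0.5, d = −0.75 ln(1 − 0.666667) = 0.823960 ≈ 0.8240.
X–Z: 15/26 sites differ → p ≈ 0.576923, d = −0.75 ln(1 − 0.769231) = 1.099754 ≈ 1.0998.
Y–Z: 15/26 sites differ → p ≈ 0.576923, d = −0.75 ln(1 − 0.769231) = 1.099754 ≈ 1.0998.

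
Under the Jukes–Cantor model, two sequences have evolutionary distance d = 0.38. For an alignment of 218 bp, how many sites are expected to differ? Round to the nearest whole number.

65

Invert JC69: p = (3/4)(1 − e^(−4d/3)) = 0.75 × (1 − e^(-0.506667)) = 0.75 × (1 − 0.602500) = 0.298125.
Expected differing sites = pL ≈ 0.298125 × 218 = 64.99125 ≈ 65.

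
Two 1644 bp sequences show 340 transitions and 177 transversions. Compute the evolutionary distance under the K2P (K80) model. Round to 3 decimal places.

0.429

P = 340/1644 ≈ 0.206813 and Q = 177/1644 ≈ 0.107664.
Under the Kimura two-parameter model, d = −½ ln(1 − 2P − Q) − ¼ ln(1 − 2Q).
1 − 2P − Q = 0.47871, giving −½ ln(0.47871) = 0.368330.
1 − 2Q = 0.784672, giving −¼ ln(0.784672) = 0.060622.
d = 0.368330 + 0.060622 = 0.428952.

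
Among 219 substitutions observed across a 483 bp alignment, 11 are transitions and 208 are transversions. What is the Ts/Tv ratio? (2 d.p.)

R = 11/208 = 0.052884… ≈ 0.05 (to 2 d.p.).

0.05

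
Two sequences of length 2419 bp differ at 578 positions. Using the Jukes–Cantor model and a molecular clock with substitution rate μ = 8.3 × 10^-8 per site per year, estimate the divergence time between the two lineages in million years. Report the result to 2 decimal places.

1.73

p = 578/2419 ≈ 0.238942.
d = −(3/4) ln(1 − 4p/3) = −0.75 ln(1 − 0.318589) = −0.75 ln(0.681411)
  = −0.75 × (-0.383590) = 0.287693 substitutions/site.
Under a molecular clock d = 2μt, so t = d/(2μ) = 0.287693 / (2 × 8.3 × 10^-8) = 1.73 million years.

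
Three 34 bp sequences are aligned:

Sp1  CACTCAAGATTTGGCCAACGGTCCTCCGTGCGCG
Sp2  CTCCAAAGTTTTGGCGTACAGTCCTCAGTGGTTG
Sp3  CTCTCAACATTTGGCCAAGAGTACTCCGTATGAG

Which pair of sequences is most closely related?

Sp1–Sp2: 11/34 differ, p = 0.324, d = 0.423.
Sp1–Sp3: 8/34 differ, p = 0.235, d = 0.282.
Sp2–Sp3: 13/34 differ, p = 0.382, d = 0.535.
The smallest distance is between Sp1 and Sp3.

Sp1 and Sp3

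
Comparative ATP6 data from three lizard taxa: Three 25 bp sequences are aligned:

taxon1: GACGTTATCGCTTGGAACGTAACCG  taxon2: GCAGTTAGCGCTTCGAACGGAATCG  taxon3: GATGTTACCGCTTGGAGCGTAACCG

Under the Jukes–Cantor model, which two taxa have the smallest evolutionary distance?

taxon1–taxon2: 6/25 differ, p = 0.240, d = 0.289.
taxon1–taxon3: 3/25 differ, p = 0.120, d = 0.131.
taxon2–taxon3: 7/25 differ, p = 0.280, d = 0.351.
The smallest distance is between taxon1 and taxon3.

taxon1 and taxon3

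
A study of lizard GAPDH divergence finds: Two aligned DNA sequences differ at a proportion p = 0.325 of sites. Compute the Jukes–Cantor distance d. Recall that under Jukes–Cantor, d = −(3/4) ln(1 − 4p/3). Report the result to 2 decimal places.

d = −(3/4) ln(1 − 4p/3) = −0.75 ln(1 − 0.433333) = −0.75 ln(0.566667)
  = −0.75 × (-0.567983) = 0.425987 substitutions/site.

0.43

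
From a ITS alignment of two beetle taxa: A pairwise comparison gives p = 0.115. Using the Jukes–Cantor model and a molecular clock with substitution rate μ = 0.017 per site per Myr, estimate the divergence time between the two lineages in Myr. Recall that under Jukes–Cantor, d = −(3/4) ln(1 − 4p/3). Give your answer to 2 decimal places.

3.67

d = −(3/4) ln(1 − 4p/3) = −0.75 ln(1 − 0.153333) = −0.75 ln(0.846667)
  = −0.75 × (-0.166448) = 0.124836 substitutions/site.
Under a molecular clock d = 2μt, so t = d/(2μ) = 0.124836 / (2 × 0.017) = 3.67 Myr.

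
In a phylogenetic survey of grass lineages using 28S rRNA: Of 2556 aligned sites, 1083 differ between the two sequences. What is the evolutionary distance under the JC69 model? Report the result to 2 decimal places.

p = 1083/2556 ≈ 0.423709.
d = −(3/4) ln(1 − 4p/3) = −0.75 ln(1 − 0.564945) = −0.75 ln(0.435055)
  = −0.75 × (-0.832283) = 0.624212 substitutions/site.

0.62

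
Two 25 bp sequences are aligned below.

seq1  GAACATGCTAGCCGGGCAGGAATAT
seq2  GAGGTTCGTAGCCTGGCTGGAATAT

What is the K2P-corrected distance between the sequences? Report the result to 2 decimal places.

0.36

Of 25 sites, 1 differences are transitions and 6 are transversions, so P = 1/25 = 0.04 and Q = 6/25 = 0.24.
Under the Kimura two-parameter model, d = −½ ln(1 − 2P − Q) − ¼ ln(1 − 2Q).
1 − 2P − Q = 0.68, giving −½ ln(0.68) = 0.192831.
1 − 2Q = 0.52, giving −¼ ln(0.52) = 0.163482.
d = 0.192831 + 0.163482 = 0.356313.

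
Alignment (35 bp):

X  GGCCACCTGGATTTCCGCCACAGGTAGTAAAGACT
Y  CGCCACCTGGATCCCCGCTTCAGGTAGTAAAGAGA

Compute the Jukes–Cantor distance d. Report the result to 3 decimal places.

The sequences differ at 7 of 35 sites (1, 13, 14, 19, 20, 34, 35), so p = 7/35 = 0.2.
d = −(3/4) ln(1 − 4p/3) = −0.75 ln(1 − 0.266667) = −0.75 ln(0.733333)
  = −0.75 × (-0.310155) = 0.232616 substitutions/site.

0.233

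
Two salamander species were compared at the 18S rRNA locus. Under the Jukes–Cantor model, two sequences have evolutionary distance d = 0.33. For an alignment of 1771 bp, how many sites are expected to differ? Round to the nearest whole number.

473

Invert JC69: p = (3/4)(1 − e^(−4d/3)) = 0.75 × (1 − e^(-0.44)) = 0.75 × (1 − 0.644036) = 0.266973.
Expected differing sites = pL ≈ 0.266973 × 1771 = 472.809183 ≈ 473.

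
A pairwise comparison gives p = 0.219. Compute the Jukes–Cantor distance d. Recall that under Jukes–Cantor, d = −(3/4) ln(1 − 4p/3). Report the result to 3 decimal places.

d = −(3/4) ln(1 − 4p/3) = −0.75 ln(1 − 0.292) = −0.75 ln(0.708)
  = −0.75 × (-0.345311) = 0.258983 substitutions/site.

0.259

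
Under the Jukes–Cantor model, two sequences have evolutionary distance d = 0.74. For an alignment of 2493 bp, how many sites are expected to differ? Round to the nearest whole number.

1173

Invert JC69: p = (3/4)(1 − e^(−4d/3)) = 0.75 × (1 − e^(-0.986667)) = 0.75 × (1 − 0.372817) = 0.470387.
Expected differing sites = pL ≈ 0.470387 × 2493 = 1172.674791 ≈ 1173.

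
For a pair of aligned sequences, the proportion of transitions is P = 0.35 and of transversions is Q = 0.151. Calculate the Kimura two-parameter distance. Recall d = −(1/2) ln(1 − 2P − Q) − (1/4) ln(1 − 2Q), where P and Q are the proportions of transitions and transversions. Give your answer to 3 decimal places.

1.042

Under the Kimura two-parameter model, d = −½ ln(1 − 2P − Q) − ¼ ln(1 − 2Q).
1 − 2P − Q = 0.149, giving −½ ln(0.149) = 0.951904.
1 − 2Q = 0.698, giving −¼ ln(0.698) = 0.089884.
d = 0.951904 + 0.089884 = 1.041788.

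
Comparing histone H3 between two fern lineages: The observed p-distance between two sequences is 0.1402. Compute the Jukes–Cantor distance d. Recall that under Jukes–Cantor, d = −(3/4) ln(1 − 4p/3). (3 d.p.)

0.155

d = −(3/4) ln(1 − 4p/3) = −0.75 ln(1 − 0.186933) = −0.75 ln(0.813067)
  = −0.75 × (-0.206942) = 0.155207 substitutions/site.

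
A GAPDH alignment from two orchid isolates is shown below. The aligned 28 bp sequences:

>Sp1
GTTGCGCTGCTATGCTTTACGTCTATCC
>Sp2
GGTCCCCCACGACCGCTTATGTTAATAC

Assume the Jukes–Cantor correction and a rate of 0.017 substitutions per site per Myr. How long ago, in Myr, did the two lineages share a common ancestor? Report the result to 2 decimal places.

The sequences differ at 14 of 28 sites, so p = 14/28 = 0.5.
d = −(3/4) ln(1 − 4p/3) = −0.75 ln(1 − 0.666667) = −0.75 ln(0.333333)
  = −0.75 × (-1.098613) = 0.823960 substitutions/site.
Under a molecular clock d = 2μt, so t = d/(2μ) = 0.823960 / (2 × 0.017) = 24.23 Myr.

24.23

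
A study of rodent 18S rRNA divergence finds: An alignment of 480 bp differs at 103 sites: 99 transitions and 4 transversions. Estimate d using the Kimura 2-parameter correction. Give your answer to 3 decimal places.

P = 99/480 = 0.20625 and Q = 4/480 ≈ 0.008333.
Under the Kimura two-parameter model, d = −½ ln(1 − 2P − Q) − ¼ ln(1 − 2Q).
1 − 2P − Q = 0.579167, giving −½ ln(0.579167) = 0.273082.
1 − 2Q = 0.983334, giving −¼ ln(0.983334) = 0.004202.
d = 0.273082 + 0.004202 = 0.277284.

0.277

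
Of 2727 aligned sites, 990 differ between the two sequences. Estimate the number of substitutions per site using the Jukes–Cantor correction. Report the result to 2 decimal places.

0.50

p = 990/2727 ≈ 0.363036.
d = −(3/4) ln(1 − 4p/3) = −0.75 ln(1 − 0.484048) = −0.75 ln(0.515952)
  = −0.75 × (-0.661742) = 0.496307 substitutions/site.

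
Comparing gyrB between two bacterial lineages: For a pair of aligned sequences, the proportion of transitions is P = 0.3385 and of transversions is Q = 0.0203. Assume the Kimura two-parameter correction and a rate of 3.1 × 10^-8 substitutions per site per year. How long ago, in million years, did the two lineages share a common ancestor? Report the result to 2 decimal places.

Under the Kimura two-parameter model, d = −½ ln(1 − 2P − Q) − ¼ ln(1 − 2Q).
1 − 2P − Q = 0.3027, giving −½ ln(0.3027) = 0.597507.
1 − 2Q = 0.9594, giving −¼ ln(0.9594) = 0.010362.
d = 0.597507 + 0.010362 = 0.607869.
Under a molecular clock d = 2μt, so t = d/(2μ) = 0.607869 / (2 × 3.1 × 10^-8) = 9.80 million years.

9.80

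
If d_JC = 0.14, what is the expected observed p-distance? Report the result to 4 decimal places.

p = (3/4)(1 − e^(−4d/3)) = 0.75 × (1 − e^(-0.186667)) = 0.75 × (1 − 0.829720) = 0.127710.

0.1277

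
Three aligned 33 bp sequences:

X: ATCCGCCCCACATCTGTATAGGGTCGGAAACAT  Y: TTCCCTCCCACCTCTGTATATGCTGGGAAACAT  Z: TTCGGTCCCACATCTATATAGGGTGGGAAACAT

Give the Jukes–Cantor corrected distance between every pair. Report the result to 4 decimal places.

d(X,Y) = 0.2493, d(X,Z) = 0.1693, d(Y,Z) = 0.2082

X–Y: 7/33 sites differ → p ≈ 0.212121, d = −0.75 ln(1 − 0.282828) = 0.249330 ≈ 0.2493.
X–Z: 5/33 sites differ → p ≈ 0.151515, d = −0.75 ln(1 − 0.20202) = 0.169254 ≈ 0.1693.
Y–Z: 6/33 sites differ → p ≈ 0.181818, d = −0.75 ln(1 − 0.242424) = 0.208224 ≈ 0.2082.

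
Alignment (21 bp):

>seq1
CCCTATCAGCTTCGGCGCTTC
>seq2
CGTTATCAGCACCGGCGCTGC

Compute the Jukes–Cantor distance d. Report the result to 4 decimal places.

0.2865

The sequences differ at 5 of 21 sites (2, 3, 11, 12, 20), so p = 5/21 ≈ 0.238095.
d = −(3/4) ln(1 − 4p/3) = −0.75 ln(1 − 0.31746) = −0.75 ln(0.68254)
  = −0.75 × (-0.381934) = 0.286451 substitutions/site.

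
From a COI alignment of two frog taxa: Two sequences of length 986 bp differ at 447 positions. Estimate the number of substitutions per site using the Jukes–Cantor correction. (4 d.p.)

p = 447/986 ≈ 0.453347.
d = −(3/4) ln(1 − 4p/3) = −0.75 ln(1 − 0.604463) = −0.75 ln(0.395537)
  = −0.75 × (-0.927511) = 0.695633 substitutions/site.

0.6956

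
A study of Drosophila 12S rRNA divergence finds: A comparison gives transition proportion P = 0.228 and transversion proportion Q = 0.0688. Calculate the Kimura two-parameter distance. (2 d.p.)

0.41

Under the Kimura two-parameter model, d = −½ ln(1 − 2P − Q) − ¼ ln(1 − 2Q).
1 − 2P − Q = 0.4752, giving −½ ln(0.4752) = 0.372010.
1 − 2Q = 0.8624, giving −¼ ln(0.8624) = 0.037009.
d = 0.372010 + 0.037009 = 0.409019.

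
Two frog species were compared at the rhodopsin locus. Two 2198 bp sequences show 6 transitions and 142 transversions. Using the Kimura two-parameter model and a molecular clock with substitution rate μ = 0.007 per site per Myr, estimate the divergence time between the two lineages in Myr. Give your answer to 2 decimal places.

5.06

P = 6/2198 ≈ 0.00273 and Q = 142/2198 ≈ 0.064604.
Under the Kimura two-parameter model, d = −½ ln(1 − 2P − Q) − ¼ ln(1 − 2Q).
1 − 2P − Q = 0.929936, giving −½ ln(0.929936) = 0.036320.
1 − 2Q = 0.870792, giving −¼ ln(0.870792) = 0.034588.
d = 0.036320 + 0.034588 = 0.070908.
Under a molecular clock d = 2μt, so t = d/(2μ) = 0.070908 / (2 × 0.007) = 5.06 Myr.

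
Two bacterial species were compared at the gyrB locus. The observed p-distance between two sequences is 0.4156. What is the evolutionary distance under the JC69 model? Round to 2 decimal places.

d = −(3/4) ln(1 − 4p/3) = −0.75 ln(1 − 0.554133) = −0.75 ln(0.445867)
  = −0.75 × (-0.807735) = 0.605801 substitutions/site.

0.61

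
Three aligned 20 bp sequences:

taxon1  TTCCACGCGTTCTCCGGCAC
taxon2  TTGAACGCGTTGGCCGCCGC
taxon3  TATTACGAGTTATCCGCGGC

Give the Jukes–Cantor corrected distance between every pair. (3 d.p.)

d(taxon1,taxon2) = 0.383, d(taxon1,taxon3) = 0.572, d(taxon2,taxon3) = 0.471

taxon1–taxon2: 6/20 sites differ → p = 0.3, d = −0.75 ln(1 − 0.4) = 0.383119 ≈ 0.383.
taxon1–taxon3: 8/20 sites differ → p = 0.4, d = −0.75 ln(1 − 0.533333) = 0.571605 ≈ 0.572.
taxon2–taxon3: 7/20 sites differ → p = 0.35, d = −0.75 ln(1 − 0.466667) = 0.471457 ≈ 0.471.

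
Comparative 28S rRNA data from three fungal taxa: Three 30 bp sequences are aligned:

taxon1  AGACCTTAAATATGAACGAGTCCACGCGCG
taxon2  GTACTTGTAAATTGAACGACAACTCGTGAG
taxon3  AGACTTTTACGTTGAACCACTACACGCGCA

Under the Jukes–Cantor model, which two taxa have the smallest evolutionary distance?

taxon1 and taxon3

taxon1–taxon2: 13/30 differ, p = 0.433, d = 0.647.
taxon1–taxon3: 9/30 differ, p = 0.300, d = 0.383.
taxon2–taxon3: 11/30 differ, p = 0.367, d = 0.503.
The smallest distance is between taxon1 and taxon3.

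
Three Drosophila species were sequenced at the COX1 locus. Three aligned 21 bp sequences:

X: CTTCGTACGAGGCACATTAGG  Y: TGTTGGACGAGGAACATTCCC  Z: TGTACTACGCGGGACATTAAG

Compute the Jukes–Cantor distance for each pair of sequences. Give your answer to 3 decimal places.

d(X,Y) = 0.532, d(X,Z) = 0.441, d(Y,Z) = 0.532

X–Y: 8/21 sites differ → p ≈ 0.380952, d = −0.75 ln(1 − 0.507936) = 0.531860 ≈ 0.532.
X–Z: 7/21 sites differ → p ≈ 0.333333, d = −0.75 ln(1 − 0.444444) = 0.440839 ≈ 0.441.
Y–Z: 8/21 sites differ → p ≈ 0.380952, d = −0.75 ln(1 − 0.507936) = 0.531860 ≈ 0.532.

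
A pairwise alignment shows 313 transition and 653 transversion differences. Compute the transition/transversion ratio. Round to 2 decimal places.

R = 313/653 = 0.479326… ≈ 0.48 (to 2 d.p.).

0.48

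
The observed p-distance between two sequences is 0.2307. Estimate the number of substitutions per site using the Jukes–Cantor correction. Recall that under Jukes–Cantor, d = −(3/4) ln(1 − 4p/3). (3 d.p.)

0.276

d = −(3/4) ln(1 − 4p/3) = −0.75 ln(1 − 0.3076) = −0.75 ln(0.6924)
  = −0.75 × (-0.367591) = 0.275693 substitutions/site.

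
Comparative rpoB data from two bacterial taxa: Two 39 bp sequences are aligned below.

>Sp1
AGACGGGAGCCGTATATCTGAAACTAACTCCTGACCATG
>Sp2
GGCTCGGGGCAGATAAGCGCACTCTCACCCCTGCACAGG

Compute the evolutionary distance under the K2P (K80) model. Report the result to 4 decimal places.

0.8121

Of 39 sites, 4 differences are transitions and 15 are transversions, so P = 4/39 ≈ 0.102564 and Q = 15/39 ≈ 0.384615.
Under the Kimura two-parameter model, d = −½ ln(1 − 2P − Q) − ¼ ln(1 − 2Q).
1 − 2P − Q = 0.410257, giving −½ ln(0.410257) = 0.445486.
1 − 2Q = 0.23077, giving −¼ ln(0.23077) = 0.366583.
d = 0.445486 + 0.366583 = 0.812069.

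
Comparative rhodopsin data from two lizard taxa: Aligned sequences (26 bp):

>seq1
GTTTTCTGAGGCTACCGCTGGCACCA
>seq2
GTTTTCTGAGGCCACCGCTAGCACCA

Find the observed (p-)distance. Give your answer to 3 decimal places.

The sequences differ at 2 of 26 positions (sites 13, 20).
p = 2/26 = 0.076923… ≈ 0.077 (to 3 d.p.).

0.077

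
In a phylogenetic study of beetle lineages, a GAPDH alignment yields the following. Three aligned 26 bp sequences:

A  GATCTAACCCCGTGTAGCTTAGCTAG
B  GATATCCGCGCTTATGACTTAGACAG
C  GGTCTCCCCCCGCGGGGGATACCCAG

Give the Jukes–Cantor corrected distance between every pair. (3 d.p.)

A–B: 11/26 sites differ → p ≈ 0.423077, d = −0.75 ln(1 − 0.564103) = 0.622762 ≈ 0.623.
A–C: 10/26 sites differ → p ≈ 0.384615, d = −0.75 ln(1 − 0.51282) = 0.539341 ≈ 0.539.
B–C: 13/26 sites differ → p = 0.5, d = −0.75 ln(1 − 0.666667) = 0.823960 ≈ 0.824.

d(A,B) = 0.623, d(A,C) = 0.539, d(B,C) = 0.824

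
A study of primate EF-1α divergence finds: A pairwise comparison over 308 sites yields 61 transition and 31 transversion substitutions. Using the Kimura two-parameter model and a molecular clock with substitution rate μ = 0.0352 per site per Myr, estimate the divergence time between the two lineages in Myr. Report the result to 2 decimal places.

5.68

P = 61/308 ≈ 0.198052 and Q = 31/308 ≈ 0.100649.
Under the Kimura two-parameter model, d = −½ ln(1 − 2P − Q) − ¼ ln(1 − 2Q).
1 − 2P − Q = 0.503247, giving −½ ln(0.503247) = 0.343337.
1 − 2Q = 0.798702, giving −¼ ln(0.798702) = 0.056192.
d = 0.343337 + 0.056192 = 0.399529.
Under a molecular clock d = 2μt, so t = d/(2μ) = 0.399529 / (2 × 0.0352) = 5.68 Myr.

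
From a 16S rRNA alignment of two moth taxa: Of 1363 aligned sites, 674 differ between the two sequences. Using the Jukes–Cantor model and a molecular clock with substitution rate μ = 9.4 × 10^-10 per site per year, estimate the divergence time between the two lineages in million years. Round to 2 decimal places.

p = 674/1363 ≈ 0.494497.
d = −(3/4) ln(1 − 4p/3) = −0.75 ln(1 − 0.659329) = −0.75 ln(0.340671)
  = −0.75 × (-1.076838) = 0.807629 substitutions/site.
Under a molecular clock d = 2μt, so t = d/(2μ) = 0.807629 / (2 × 9.4 × 10^-10) = 429.59 million years.

429.59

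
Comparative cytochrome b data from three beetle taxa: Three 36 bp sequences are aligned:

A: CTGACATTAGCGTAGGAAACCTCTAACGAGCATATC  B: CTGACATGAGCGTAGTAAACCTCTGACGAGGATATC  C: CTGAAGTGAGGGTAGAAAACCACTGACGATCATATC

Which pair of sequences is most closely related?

A and B

A–B: 4/36 differ, p = 0.111, d = 0.120.
A–C: 8/36 differ, p = 0.222, d = 0.264.
B–C: 7/36 differ, p = 0.194, d = 0.225.
The smallest distance is between A and B.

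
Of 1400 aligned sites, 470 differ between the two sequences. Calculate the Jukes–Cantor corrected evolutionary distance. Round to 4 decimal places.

0.4451

p = 470/1400 ≈ 0.335714.
d = −(3/4) ln(1 − 4p/3) = −0.75 ln(1 − 0.447619) = −0.75 ln(0.552381)
  = −0.75 × (-0.593517) = 0.445138 substitutions/site.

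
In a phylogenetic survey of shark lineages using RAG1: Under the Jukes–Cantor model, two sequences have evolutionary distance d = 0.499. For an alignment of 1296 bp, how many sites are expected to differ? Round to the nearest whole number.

Invert JC69: p = (3/4)(1 − e^(−4d/3)) = 0.75 × (1 − e^(-0.665333)) = 0.75 × (1 − 0.514102) = 0.364424.
Expected differing sites = pL ≈ 0.364424 × 1296 = 472.293504 ≈ 472.

472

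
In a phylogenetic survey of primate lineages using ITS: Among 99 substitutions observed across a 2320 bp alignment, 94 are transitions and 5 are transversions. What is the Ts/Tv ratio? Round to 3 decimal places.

R = 94/5 = 18.800.

18.800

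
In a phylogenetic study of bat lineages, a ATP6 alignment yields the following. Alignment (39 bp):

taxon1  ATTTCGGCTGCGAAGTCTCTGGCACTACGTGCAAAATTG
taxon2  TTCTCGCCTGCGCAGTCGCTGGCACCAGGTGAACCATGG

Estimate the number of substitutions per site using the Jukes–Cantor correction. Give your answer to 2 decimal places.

The sequences differ at 11 of 39 sites, so p = 11/39 ≈ 0.282051.
d = −(3/4) ln(1 − 4p/3) = −0.75 ln(1 − 0.376068) = −0.75 ln(0.623932)
  = −0.75 × (-0.471714) = 0.353786 substitutions/site.

0.35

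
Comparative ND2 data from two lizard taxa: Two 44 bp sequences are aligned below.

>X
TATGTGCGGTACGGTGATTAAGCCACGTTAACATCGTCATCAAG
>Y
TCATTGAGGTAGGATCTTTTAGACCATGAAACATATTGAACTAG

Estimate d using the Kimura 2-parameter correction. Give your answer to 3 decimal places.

0.822

Of 44 sites, 1 differences are transitions and 19 are transversions, so P = 1/44 ≈ 0.022727 and Q = 19/44 ≈ 0.431818.
Under the Kimura two-parameter model, d = −½ ln(1 − 2P − Q) − ¼ ln(1 − 2Q).
1 − 2P − Q = 0.522728, giving −½ ln(0.522728) = 0.324347.
1 − 2Q = 0.136364, giving −¼ ln(0.136364) = 0.498107.
d = 0.324347 + 0.498107 = 0.822454.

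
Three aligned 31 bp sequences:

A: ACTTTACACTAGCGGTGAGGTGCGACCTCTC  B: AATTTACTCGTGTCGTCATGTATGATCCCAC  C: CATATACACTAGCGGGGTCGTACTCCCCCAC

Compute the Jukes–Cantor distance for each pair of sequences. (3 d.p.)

A–B: 13/31 sites differ → p ≈ 0.419355, d = −0.75 ln(1 − 0.55914) = 0.614271 ≈ 0.614.
A–C: 11/31 sites differ → p ≈ 0.354839, d = −0.75 ln(1 − 0.473119) = 0.480585 ≈ 0.481.
B–C: 15/31 sites differ → p ≈ 0.483871, d = −0.75 ln(1 − 0.645161) = 0.777068 ≈ 0.777.

d(A,B) = 0.614, d(A,C) = 0.481, d(B,C) = 0.777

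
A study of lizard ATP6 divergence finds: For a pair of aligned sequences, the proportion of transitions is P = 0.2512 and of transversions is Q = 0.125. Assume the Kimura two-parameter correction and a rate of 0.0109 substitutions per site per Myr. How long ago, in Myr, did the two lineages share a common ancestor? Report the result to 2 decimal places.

25.94

Under the Kimura two-parameter model, d = −½ ln(1 − 2P − Q) − ¼ ln(1 − 2Q).
1 − 2P − Q = 0.3726, giving −½ ln(0.3726) = 0.493625.
1 − 2Q = 0.75, giving −¼ ln(0.75) = 0.071921.
d = 0.493625 + 0.071921 = 0.565546.
Under a molecular clock d = 2μt, so t = d/(2μ) = 0.565546 / (2 × 0.0109) = 25.94 Myr.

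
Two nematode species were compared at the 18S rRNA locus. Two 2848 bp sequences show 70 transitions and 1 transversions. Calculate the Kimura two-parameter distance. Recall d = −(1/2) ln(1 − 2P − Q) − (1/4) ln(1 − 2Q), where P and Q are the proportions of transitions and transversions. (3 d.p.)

0.026

P = 70/2848 ≈ 0.024579 and Q = 1/2848 ≈ 0.000351.
Under the Kimura two-parameter model, d = −½ ln(1 − 2P − Q) − ¼ ln(1 − 2Q).
1 − 2P − Q = 0.950491, giving −½ ln(0.950491) = 0.025388.
1 − 2Q = 0.999298, giving −¼ ln(0.999298) = 0.000176.
d = 0.025388 + 0.000176 = 0.025564.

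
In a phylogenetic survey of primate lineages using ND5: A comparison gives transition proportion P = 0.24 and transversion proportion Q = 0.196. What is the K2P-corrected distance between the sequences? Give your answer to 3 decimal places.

0.688

Under the Kimura two-parameter model, d = −½ ln(1 − 2P − Q) − ¼ ln(1 − 2Q).
1 − 2P − Q = 0.324, giving −½ ln(0.324) = 0.563506.
1 − 2Q = 0.608, giving −¼ ln(0.608) = 0.124395.
d = 0.563506 + 0.124395 = 0.687901.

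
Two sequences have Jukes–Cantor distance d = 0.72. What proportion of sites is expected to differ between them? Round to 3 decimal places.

p = (3/4)(1 − e^(−4d/3)) = 0.75 × (1 − e^(-0.96)) = 0.75 × (1 − 0.382893) = 0.462830.

0.463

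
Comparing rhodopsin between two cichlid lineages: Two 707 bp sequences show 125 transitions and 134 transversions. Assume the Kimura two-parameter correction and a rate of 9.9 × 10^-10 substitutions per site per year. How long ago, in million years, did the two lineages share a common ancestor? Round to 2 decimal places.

257.99

P = 125/707 ≈ 0.176803 and Q = 134/707 ≈ 0.189533.
Under the Kimura two-parameter model, d = −½ ln(1 − 2P − Q) − ¼ ln(1 − 2Q).
1 − 2P − Q = 0.456861, giving −½ ln(0.456861) = 0.391688.
1 − 2Q = 0.620934, giving −¼ ln(0.620934) = 0.119133.
d = 0.391688 + 0.119133 = 0.510821.
Under a molecular clock d = 2μt, so t = d/(2μ) = 0.510821 / (2 × 9.9 × 10^-10) = 257.99 million years.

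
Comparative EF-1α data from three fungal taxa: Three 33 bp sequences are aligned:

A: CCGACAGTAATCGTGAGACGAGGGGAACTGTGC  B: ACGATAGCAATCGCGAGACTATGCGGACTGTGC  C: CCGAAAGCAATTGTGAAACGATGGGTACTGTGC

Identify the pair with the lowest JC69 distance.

A and C

A–B: 8/33 differ, p = 0.242, d = 0.293.
A–C: 6/33 differ, p = 0.182, d = 0.208.
B–C: 8/33 differ, p = 0.242, d = 0.293.
The smallest distance is between A and C.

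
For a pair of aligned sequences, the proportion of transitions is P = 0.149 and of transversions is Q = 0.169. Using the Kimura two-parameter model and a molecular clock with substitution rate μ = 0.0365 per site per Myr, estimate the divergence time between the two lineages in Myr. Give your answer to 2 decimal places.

Under the Kimura two-parameter model, d = −½ ln(1 − 2P − Q) − ¼ ln(1 − 2Q).
1 − 2P − Q = 0.533, giving −½ ln(0.533) = 0.314617.
1 − 2Q = 0.662, giving −¼ ln(0.662) = 0.103122.
d = 0.314617 + 0.103122 = 0.417739.
Under a molecular clock d = 2μt, so t = d/(2μ) = 0.417739 / (2 × 0.0365) = 5.72 Myr.

5.72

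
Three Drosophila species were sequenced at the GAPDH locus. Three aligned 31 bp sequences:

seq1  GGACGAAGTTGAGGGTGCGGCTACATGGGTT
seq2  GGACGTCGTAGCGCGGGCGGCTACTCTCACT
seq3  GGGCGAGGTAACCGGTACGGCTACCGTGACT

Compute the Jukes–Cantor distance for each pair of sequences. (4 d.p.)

d(seq1,seq2) = 0.5445, d(seq1,seq3) = 0.5445, d(seq2,seq3) = 0.4806

seq1–seq2: 12/31 sites differ → p ≈ 0.387097, d = −0.75 ln(1 − 0.516129) = 0.544453 ≈ 0.5445.
seq1–seq3: 12/31 sites differ → p ≈ 0.387097, d = −0.75 ln(1 − 0.516129) = 0.544453 ≈ 0.5445.
seq2–seq3: 11/31 sites differ → p ≈ 0.354839, d = −0.75 ln(1 − 0.473119) = 0.480585 ≈ 0.4806.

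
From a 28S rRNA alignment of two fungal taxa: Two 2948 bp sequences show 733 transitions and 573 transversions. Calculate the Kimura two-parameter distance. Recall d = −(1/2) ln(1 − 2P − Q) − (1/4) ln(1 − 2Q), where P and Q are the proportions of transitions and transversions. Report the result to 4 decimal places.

0.7113

P = 733/2948 ≈ 0.248643 and Q = 573/2948 ≈ 0.194369.
Under the Kimura two-parameter model, d = −½ ln(1 − 2P − Q) − ¼ ln(1 − 2Q).
1 − 2P − Q = 0.308345, giving −½ ln(0.308345) = 0.588268.
1 − 2Q = 0.611262, giving −¼ ln(0.611262) = 0.123057.
d = 0.588268 + 0.123057 = 0.711325.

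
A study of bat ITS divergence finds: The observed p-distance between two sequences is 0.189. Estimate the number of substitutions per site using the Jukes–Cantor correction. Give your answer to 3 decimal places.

0.218

d = −(3/4) ln(1 − 4p/3) = −0.75 ln(1 − 0.252) = −0.75 ln(0.748)
  = −0.75 × (-0.290352) = 0.217764 substitutions/site.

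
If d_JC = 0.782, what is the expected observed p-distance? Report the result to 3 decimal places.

0.486

p = (3/4)(1 − e^(−4d/3)) = 0.75 × (1 − e^(-1.042667)) = 0.75 × (1 − 0.352513) = 0.485615.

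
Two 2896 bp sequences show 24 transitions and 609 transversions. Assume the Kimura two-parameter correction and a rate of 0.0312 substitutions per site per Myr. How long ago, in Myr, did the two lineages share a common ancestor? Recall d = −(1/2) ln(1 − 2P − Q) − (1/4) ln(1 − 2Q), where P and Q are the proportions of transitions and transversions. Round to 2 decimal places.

4.25

P = 24/2896 ≈ 0.008287 and Q = 609/2896 ≈ 0.21029.
Under the Kimura two-parameter model, d = −½ ln(1 − 2P − Q) − ¼ ln(1 − 2Q).
1 − 2P − Q = 0.773136, giving −½ ln(0.773136) = 0.128650.
1 − 2Q = 0.57942, giving −¼ ln(0.57942) = 0.136432.
d = 0.128650 + 0.136432 = 0.265082.
Under a molecular clock d = 2μt, so t = d/(2μ) = 0.265082 / (2 × 0.0312) = 4.25 Myr.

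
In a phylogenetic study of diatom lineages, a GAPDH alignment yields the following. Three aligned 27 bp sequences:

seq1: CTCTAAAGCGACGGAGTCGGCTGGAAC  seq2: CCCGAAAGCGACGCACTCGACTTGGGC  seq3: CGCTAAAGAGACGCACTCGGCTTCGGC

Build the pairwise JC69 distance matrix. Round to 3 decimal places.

seq1–seq2: 8/27 sites differ → p ≈ 0.296296, d = −0.75 ln(1 − 0.395061) = 0.376971 ≈ 0.377.
seq1–seq3: 8/27 sites differ → p ≈ 0.296296, d = −0.75 ln(1 − 0.395061) = 0.376971 ≈ 0.377.
seq2–seq3: 5/27 sites differ → p ≈ 0.185185, d = −0.75 ln(1 − 0.246913) = 0.212681 ≈ 0.213.

d(seq1,seq2) = 0.377, d(seq1,seq3) = 0.377, d(seq2,seq3) = 0.213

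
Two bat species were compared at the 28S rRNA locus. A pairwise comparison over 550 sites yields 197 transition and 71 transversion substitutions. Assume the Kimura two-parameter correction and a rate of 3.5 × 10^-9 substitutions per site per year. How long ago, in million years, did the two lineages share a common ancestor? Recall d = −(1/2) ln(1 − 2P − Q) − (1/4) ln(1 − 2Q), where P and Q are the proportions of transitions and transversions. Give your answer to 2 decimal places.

144.04

P = 197/550 ≈ 0.358182 and Q = 71/550 ≈ 0.129091.
Under the Kimura two-parameter model, d = −½ ln(1 − 2P − Q) − ¼ ln(1 − 2Q).
1 − 2P − Q = 0.154545, giving −½ ln(0.154545) = 0.933635.
1 − 2Q = 0.741818, giving −¼ ln(0.741818) = 0.074663.
d = 0.933635 + 0.074663 = 1.008298.
Under a molecular clock d = 2μt, so t = d/(2μ) = 1.008298 / (2 × 3.5 × 10^-9) = 144.04 million years.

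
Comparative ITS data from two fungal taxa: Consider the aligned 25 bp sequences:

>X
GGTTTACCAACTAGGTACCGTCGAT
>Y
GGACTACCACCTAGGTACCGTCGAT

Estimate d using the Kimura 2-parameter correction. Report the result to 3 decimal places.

0.131

Of 25 sites, 1 differences are transitions and 2 are transversions, so P = 1/25 = 0.04 and Q = 2/25 = 0.08.
Under the Kimura two-parameter model, d = −½ ln(1 − 2P − Q) − ¼ ln(1 − 2Q).
1 − 2P − Q = 0.84, giving −½ ln(0.84) = 0.087177.
1 − 2Q = 0.84, giving −¼ ln(0.84) = 0.043588.
d = 0.087177 + 0.043588 = 0.130765.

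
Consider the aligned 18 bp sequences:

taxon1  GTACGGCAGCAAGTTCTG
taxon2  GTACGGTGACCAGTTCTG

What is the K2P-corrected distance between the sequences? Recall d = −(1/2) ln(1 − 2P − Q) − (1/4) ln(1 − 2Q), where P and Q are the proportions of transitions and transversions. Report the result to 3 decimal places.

0.276

Of 18 sites, 3 differences are transitions and 1 are transversions, so P = 3/18 ≈ 0.166667 and Q = 1/18 ≈ 0.055556.
Under the Kimura two-parameter model, d = −½ ln(1 − 2P − Q) − ¼ ln(1 − 2Q).
1 − 2P − Q = 0.61111, giving −½ ln(0.61111) = 0.246239.
1 − 2Q = 0.888888, giving −¼ ln(0.888888) = 0.029446.
d = 0.246239 + 0.029446 = 0.275685.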